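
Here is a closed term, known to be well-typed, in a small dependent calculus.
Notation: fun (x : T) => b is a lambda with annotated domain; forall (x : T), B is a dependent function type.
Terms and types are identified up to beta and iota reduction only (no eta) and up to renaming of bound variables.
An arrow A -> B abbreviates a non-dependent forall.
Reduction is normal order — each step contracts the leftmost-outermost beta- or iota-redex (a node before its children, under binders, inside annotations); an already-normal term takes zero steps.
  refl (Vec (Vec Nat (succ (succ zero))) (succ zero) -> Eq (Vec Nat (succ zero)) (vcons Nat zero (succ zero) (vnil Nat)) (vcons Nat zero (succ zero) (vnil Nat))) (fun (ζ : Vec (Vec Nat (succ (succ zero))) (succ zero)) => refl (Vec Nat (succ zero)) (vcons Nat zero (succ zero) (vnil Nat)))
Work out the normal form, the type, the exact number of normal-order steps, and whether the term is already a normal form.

reduced normal form:
  refl (Vec (Vec Nat (succ (succ zero))) (succ zero) -> Eq (Vec Nat (succ zero)) (vcons Nat zero (succ zero) (vnil Nat)) (vcons Nat zero (succ zero) (vnil Nat))) (fun (ζ : Vec (Vec Nat (succ (succ zero))) (succ zero)) => refl (Vec Nat (succ zero)) (vcons Nat zero (succ zero) (vnil Nat)))
type:
  Eq (Vec (Vec Nat (succ (succ zero))) (succ zero) -> Eq (Vec Nat (succ zero)) (vcons Nat zero (succ zero) (vnil Nat)) (vcons Nat zero (succ zero) (vnil Nat))) (fun (ζ : Vec (Vec Nat (succ (succ zero))) (succ zero)) => refl (Vec Nat (succ zero)) (vcons Nat zero (succ zero) (vnil Nat))) (fun (b : Vec (Vec Nat (succ (succ zero))) (succ zero)) => refl (Vec Nat (succ zero)) (vcons Nat zero (succ zero) (vnil Nat)))
normal-order step count: 0
term was already normal: yes


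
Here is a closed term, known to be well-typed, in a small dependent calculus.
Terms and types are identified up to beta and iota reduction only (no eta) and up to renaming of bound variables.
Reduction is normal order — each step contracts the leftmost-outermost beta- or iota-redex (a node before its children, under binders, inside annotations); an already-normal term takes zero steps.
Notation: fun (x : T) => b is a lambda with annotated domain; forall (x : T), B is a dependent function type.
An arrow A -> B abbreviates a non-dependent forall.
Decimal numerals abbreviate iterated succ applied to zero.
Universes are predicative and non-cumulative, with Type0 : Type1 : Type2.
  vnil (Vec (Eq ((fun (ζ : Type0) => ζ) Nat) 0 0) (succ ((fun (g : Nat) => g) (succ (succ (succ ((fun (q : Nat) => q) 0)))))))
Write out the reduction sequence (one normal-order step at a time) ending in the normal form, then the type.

normal-order reduction sequence:
  vnil (Vec (Eq ((fun (ζ : Type0) => ζ) Nat) 0 0) (succ ((fun (g : Nat) => g) (succ (succ (succ ((fun (q : Nat) => q) 0)))))))
  ~> vnil (Vec (Eq Nat 0 0) (succ ((fun (ζ : Nat) => ζ) (succ (succ (succ ((fun (g : Nat) => g) 0)))))))
  ~> vnil (Vec (Eq Nat 0 0) (succ (succ (succ (succ ((fun (ζ : Nat) => ζ) 0))))))
  ~> vnil (Vec (Eq Nat 0 0) 4)
type:
  Vec (Vec (Eq Nat 0 0) 4) 0


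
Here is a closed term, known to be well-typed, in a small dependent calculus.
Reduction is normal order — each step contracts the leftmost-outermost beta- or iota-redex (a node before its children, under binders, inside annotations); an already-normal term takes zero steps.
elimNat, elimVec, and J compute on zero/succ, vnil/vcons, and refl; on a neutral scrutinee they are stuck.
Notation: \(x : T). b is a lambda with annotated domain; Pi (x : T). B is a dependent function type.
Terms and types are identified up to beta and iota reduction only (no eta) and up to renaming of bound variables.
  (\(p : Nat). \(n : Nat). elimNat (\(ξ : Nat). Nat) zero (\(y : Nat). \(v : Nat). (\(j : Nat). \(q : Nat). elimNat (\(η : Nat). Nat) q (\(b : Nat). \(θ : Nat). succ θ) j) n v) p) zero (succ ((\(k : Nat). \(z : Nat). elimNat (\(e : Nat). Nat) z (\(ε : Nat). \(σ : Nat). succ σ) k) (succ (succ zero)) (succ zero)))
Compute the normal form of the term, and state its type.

reduced normal form:
  zero
inferred type:
  Nat
observation: the leftmost-outermost redex is a beta-redex, and normalization takes 3 steps.


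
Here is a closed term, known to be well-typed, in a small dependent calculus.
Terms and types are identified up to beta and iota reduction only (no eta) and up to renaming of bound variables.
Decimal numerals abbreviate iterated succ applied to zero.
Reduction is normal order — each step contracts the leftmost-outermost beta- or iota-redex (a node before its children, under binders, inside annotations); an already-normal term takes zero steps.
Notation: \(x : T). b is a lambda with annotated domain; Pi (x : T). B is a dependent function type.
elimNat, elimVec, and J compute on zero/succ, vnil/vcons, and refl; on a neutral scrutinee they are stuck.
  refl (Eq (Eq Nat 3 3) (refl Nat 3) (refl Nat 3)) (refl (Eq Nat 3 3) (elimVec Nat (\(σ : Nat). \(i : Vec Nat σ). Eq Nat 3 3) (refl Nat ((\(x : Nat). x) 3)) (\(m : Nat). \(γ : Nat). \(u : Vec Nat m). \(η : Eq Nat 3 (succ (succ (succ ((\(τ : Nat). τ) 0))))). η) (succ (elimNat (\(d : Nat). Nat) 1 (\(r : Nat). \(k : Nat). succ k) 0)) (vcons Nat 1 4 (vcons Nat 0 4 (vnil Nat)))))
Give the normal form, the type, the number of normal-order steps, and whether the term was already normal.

reduced normal form:
  refl (Eq (Eq Nat 3 3) (refl Nat 3) (refl Nat 3)) (refl (Eq Nat 3 3) (refl Nat 3))
type:
  Eq (Eq (Eq Nat 3 3) (refl Nat 3) (refl Nat 3)) (refl (Eq Nat 3 3) (refl Nat 3)) (refl (Eq Nat 3 3) (refl Nat 3))
normal-order step count: 12
already normal: no
first redex: an elimVec iota-redex


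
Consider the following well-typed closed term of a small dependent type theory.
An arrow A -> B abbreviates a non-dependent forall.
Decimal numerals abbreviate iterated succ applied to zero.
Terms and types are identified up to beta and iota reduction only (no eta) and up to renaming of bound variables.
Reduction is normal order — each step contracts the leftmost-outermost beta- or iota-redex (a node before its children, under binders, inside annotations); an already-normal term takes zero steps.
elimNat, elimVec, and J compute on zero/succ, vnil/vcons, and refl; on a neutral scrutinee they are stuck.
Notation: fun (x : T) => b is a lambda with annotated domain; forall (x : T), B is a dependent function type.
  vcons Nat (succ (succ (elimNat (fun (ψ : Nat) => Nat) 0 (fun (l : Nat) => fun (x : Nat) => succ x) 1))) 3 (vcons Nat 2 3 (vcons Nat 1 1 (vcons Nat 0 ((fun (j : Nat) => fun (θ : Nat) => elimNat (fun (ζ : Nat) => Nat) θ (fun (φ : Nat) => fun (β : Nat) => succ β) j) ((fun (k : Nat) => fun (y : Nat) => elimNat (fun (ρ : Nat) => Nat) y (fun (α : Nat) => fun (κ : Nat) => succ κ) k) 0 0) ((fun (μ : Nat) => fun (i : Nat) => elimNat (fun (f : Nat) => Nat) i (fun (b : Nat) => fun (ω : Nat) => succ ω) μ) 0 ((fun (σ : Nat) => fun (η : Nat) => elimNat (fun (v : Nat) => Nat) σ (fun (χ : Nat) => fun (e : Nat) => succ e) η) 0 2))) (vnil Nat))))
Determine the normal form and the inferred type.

reduced normal form:
  vcons Nat 3 3 (vcons Nat 2 3 (vcons Nat 1 1 (vcons Nat 0 2 (vnil Nat))))
type:
  Vec Nat 4
observation: contracting an elimNat iota-redex first, the term normalizes in 22 steps.


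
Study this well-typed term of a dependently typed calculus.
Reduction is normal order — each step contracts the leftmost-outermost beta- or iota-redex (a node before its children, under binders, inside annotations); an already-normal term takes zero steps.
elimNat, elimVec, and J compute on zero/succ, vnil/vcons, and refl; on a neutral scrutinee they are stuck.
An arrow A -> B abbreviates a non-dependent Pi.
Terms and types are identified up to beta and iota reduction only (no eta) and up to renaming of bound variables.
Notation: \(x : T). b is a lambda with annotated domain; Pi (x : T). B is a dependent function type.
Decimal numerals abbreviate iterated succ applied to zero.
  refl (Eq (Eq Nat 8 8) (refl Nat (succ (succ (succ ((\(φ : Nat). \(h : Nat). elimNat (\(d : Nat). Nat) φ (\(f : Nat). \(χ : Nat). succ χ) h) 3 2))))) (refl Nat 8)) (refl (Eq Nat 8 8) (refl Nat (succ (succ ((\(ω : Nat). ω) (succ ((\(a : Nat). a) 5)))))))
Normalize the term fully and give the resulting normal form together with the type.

normal form:
  refl (Eq (Eq Nat 8 8) (refl Nat 8) (refl Nat 8)) (refl (Eq Nat 8 8) (refl Nat 8))
inferred type:
  Eq (Eq (Eq Nat 8 8) (refl Nat 8) (refl Nat 8)) (refl (Eq Nat 8 8) (refl Nat 8)) (refl (Eq Nat 8 8) (refl Nat 8))
observation: normalization takes exactly 11 steps under the normal-order strategy.


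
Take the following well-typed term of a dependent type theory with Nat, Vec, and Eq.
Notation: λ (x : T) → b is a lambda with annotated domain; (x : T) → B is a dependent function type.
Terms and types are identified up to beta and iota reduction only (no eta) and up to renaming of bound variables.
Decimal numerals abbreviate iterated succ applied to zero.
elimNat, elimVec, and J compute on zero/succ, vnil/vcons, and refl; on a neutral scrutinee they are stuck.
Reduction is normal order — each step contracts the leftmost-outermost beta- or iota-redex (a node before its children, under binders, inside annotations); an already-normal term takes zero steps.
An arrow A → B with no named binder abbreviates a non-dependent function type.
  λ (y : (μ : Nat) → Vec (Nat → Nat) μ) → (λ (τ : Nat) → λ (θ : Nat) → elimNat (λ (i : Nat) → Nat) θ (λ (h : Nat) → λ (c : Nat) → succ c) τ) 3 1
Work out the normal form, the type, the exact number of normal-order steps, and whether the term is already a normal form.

resulting normal form:
  λ (y : (μ : Nat) → Vec (Nat → Nat) μ) → 4
type:
  ((y : Nat) → Vec (Nat → Nat) y) → Nat
reduction steps (normal order): 12
term was already normal: no
first contracted redex: a beta-redex


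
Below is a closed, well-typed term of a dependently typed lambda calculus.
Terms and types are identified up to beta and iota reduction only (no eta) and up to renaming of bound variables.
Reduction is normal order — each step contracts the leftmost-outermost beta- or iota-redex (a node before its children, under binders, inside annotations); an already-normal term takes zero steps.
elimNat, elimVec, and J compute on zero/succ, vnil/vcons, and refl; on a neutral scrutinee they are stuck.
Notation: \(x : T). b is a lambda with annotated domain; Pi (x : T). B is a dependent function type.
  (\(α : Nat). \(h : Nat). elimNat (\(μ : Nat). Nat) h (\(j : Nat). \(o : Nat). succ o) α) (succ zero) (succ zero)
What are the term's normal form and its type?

resulting normal form:
  succ (succ zero)
inferred type:
  Nat
observation: reduction starts at a beta-redex, and 6 normal-order steps reach the normal form.


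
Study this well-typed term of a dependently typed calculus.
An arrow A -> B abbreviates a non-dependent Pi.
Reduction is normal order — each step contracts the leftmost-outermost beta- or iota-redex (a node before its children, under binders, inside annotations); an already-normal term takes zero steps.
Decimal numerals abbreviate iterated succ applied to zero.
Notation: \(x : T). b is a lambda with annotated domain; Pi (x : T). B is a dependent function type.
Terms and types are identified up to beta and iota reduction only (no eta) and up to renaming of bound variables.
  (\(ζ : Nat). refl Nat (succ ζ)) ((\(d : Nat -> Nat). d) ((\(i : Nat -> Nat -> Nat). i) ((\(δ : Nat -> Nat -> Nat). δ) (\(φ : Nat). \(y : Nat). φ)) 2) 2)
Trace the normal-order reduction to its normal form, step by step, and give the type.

normal-order reduction sequence:
  (\(ζ : Nat). refl Nat (succ ζ)) ((\(d : Nat -> Nat). d) ((\(i : Nat -> Nat -> Nat). i) ((\(δ : Nat -> Nat -> Nat). δ) (\(φ : Nat). \(y : Nat). φ)) 2) 2)
  ~> refl Nat (succ ((\(ζ : Nat -> Nat). ζ) ((\(d : Nat -> Nat -> Nat). d) ((\(i : Nat -> Nat -> Nat). i) (\(δ : Nat). \(φ : Nat). δ)) 2) 2))
  ~> refl Nat (succ ((\(ζ : Nat -> Nat -> Nat). ζ) ((\(d : Nat -> Nat -> Nat). d) (\(i : Nat). \(δ : Nat). i)) 2 2))
  ~> refl Nat (succ ((\(ζ : Nat -> Nat -> Nat). ζ) (\(d : Nat). \(i : Nat). d) 2 2))
  ~> refl Nat (succ ((\(ζ : Nat). \(d : Nat). ζ) 2 2))
  ~> refl Nat (succ ((\(ζ : Nat). 2) 2))
  ~> refl Nat 3
inferred type:
  Eq Nat 3 3


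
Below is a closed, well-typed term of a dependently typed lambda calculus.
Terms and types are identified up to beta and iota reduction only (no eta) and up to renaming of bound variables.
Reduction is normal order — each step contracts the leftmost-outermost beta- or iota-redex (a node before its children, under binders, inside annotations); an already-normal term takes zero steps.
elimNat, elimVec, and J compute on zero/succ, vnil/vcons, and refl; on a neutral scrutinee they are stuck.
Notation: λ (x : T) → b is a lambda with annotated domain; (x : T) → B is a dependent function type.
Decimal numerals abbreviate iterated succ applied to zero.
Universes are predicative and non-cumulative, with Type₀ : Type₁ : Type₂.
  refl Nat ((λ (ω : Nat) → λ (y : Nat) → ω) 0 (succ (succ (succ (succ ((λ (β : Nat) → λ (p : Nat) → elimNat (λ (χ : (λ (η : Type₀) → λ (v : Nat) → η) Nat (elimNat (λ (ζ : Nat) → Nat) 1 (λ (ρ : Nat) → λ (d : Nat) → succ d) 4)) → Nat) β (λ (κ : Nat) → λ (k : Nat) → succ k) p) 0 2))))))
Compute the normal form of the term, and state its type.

normal form:
  refl Nat 0
type:
  Eq Nat 0 0


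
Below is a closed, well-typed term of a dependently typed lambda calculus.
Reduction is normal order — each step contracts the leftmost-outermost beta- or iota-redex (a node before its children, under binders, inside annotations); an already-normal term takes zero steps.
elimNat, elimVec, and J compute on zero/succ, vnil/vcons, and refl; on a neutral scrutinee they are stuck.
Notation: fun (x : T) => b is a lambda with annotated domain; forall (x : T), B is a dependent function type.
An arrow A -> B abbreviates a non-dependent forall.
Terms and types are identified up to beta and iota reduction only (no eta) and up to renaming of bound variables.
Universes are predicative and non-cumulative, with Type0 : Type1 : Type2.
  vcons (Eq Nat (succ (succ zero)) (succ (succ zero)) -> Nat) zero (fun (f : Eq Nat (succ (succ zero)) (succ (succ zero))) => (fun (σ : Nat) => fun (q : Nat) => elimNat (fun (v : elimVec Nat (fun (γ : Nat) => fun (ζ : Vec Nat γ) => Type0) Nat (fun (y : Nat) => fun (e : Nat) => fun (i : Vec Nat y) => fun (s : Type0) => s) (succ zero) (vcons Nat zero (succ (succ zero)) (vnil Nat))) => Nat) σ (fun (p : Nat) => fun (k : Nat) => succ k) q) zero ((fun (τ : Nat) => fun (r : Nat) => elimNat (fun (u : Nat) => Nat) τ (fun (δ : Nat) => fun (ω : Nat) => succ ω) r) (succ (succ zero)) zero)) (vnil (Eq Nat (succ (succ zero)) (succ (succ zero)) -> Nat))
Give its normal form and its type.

resulting normal form:
  vcons (Eq Nat (succ (succ zero)) (succ (succ zero)) -> Nat) zero (fun (f : Eq Nat (succ (succ zero)) (succ (succ zero))) => succ (succ zero)) (vnil (Eq Nat (succ (succ zero)) (succ (succ zero)) -> Nat))
type:
  Vec (Eq Nat (succ (succ zero)) (succ (succ zero)) -> Nat) (succ zero)
observation: the leftmost-outermost redex is a beta-redex, and normalization takes 18 steps.


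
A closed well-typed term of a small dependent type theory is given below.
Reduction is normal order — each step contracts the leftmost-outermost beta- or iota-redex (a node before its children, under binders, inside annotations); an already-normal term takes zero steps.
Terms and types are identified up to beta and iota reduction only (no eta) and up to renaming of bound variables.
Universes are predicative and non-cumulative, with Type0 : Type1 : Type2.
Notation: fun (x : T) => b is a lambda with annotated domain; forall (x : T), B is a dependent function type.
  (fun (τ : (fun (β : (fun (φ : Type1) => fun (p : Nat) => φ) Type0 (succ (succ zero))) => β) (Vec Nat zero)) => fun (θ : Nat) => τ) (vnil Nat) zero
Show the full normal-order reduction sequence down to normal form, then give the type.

reduction (normal order):
  (fun (τ : (fun (β : (fun (φ : Type1) => fun (p : Nat) => φ) Type0 (succ (succ zero))) => β) (Vec Nat zero)) => fun (θ : Nat) => τ) (vnil Nat) zero
  ~> (fun (τ : Nat) => vnil Nat) zero
  ~> vnil Nat
the term's type:
  Vec Nat zero


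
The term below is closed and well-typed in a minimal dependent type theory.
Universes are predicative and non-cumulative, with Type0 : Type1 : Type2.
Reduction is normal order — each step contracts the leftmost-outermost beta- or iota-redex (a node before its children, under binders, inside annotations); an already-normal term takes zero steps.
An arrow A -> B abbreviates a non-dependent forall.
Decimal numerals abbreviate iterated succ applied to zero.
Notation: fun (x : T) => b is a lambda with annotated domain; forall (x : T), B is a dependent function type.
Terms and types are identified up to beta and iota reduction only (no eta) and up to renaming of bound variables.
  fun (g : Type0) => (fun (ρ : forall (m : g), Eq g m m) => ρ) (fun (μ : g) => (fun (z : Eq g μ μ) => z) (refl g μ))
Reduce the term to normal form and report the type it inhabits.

resulting normal form:
  fun (g : Type0) => fun (ρ : g) => refl g ρ
type:
  forall (g : Type0), forall (ρ : g), Eq g ρ ρ
observation: 2 normal-order steps normalize the term, beginning with a beta-redex.


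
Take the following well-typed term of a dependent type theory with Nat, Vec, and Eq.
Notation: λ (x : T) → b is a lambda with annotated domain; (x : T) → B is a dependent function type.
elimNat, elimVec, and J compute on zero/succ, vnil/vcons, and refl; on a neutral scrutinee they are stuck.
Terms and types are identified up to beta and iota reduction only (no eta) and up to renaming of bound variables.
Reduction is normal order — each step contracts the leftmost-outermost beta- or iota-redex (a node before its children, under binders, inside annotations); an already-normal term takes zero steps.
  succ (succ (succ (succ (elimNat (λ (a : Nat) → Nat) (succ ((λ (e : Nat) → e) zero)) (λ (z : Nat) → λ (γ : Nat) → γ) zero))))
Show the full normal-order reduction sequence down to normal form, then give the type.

normal-order reduction:
  succ (succ (succ (succ (elimNat (λ (a : Nat) → Nat) (succ ((λ (e : Nat) → e) zero)) (λ (z : Nat) → λ (γ : Nat) → γ) zero))))
  ~> succ (succ (succ (succ (succ ((λ (a : Nat) → a) zero)))))
  ~> succ (succ (succ (succ (succ zero))))
the term's type:
  Nat


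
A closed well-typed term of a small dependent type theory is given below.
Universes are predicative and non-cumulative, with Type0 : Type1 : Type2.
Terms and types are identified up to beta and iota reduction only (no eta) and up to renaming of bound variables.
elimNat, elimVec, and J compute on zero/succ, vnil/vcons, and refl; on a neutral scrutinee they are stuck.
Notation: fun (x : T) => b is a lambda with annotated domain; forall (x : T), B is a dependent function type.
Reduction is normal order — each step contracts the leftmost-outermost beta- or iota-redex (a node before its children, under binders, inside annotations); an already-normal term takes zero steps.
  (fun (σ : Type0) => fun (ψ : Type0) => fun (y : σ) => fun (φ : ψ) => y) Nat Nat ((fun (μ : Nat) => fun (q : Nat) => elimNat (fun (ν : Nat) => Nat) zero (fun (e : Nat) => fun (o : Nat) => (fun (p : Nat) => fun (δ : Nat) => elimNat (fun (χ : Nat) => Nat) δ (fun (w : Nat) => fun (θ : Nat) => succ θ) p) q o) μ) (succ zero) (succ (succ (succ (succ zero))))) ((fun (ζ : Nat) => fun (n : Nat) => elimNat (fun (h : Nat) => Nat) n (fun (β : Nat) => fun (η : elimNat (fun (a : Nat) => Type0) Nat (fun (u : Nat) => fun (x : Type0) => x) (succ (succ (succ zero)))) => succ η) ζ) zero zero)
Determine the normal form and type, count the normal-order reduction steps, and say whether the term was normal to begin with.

reduced normal form:
  succ (succ (succ (succ zero)))
the term's type:
  Nat
steps to reach normal form (normal order): 25
term was already normal: no
first redex: a beta-redex


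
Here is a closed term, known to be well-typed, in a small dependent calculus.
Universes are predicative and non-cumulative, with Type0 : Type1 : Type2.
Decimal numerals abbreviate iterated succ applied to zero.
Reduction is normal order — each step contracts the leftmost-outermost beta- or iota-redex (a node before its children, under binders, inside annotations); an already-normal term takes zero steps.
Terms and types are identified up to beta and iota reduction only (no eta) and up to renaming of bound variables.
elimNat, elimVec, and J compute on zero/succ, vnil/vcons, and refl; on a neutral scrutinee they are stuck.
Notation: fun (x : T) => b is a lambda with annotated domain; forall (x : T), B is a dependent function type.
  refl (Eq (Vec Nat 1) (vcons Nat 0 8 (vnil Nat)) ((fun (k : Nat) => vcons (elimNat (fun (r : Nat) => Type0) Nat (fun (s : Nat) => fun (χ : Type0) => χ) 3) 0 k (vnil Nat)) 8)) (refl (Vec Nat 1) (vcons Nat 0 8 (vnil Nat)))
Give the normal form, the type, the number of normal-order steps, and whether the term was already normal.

normal form:
  refl (Eq (Vec Nat 1) (vcons Nat 0 8 (vnil Nat)) (vcons Nat 0 8 (vnil Nat))) (refl (Vec Nat 1) (vcons Nat 0 8 (vnil Nat)))
inferred type:
  Eq (Eq (Vec Nat 1) (vcons Nat 0 8 (vnil Nat)) (vcons Nat 0 8 (vnil Nat))) (refl (Vec Nat 1) (vcons Nat 0 8 (vnil Nat))) (refl (Vec Nat 1) (vcons Nat 0 8 (vnil Nat)))
steps to reach normal form (normal order): 11
already normal: no
first contracted redex: a beta-redex


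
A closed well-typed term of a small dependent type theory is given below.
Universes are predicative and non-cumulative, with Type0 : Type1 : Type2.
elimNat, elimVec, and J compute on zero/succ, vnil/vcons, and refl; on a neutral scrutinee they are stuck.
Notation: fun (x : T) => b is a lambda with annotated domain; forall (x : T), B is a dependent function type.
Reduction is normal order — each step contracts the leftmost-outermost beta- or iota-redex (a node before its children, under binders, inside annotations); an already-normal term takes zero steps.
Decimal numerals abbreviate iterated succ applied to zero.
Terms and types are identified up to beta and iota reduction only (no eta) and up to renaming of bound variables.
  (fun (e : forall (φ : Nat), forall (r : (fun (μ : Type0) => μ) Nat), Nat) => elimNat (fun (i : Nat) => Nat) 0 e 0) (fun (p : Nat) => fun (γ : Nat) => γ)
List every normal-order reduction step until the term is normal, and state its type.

normal-order reduction sequence:
  (fun (e : forall (φ : Nat), forall (r : (fun (μ : Type0) => μ) Nat), Nat) => elimNat (fun (i : Nat) => Nat) 0 e 0) (fun (p : Nat) => fun (γ : Nat) => γ)
  ~> elimNat (fun (e : Nat) => Nat) 0 (fun (φ : Nat) => fun (r : Nat) => r) 0
  ~> 0
type:
  Nat


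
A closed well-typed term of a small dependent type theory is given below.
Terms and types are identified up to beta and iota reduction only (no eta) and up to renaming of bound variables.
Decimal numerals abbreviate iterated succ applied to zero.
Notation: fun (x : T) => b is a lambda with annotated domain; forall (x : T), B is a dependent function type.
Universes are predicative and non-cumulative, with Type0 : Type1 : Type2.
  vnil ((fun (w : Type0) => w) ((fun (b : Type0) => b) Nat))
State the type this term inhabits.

the term's type:
  Vec Nat 0


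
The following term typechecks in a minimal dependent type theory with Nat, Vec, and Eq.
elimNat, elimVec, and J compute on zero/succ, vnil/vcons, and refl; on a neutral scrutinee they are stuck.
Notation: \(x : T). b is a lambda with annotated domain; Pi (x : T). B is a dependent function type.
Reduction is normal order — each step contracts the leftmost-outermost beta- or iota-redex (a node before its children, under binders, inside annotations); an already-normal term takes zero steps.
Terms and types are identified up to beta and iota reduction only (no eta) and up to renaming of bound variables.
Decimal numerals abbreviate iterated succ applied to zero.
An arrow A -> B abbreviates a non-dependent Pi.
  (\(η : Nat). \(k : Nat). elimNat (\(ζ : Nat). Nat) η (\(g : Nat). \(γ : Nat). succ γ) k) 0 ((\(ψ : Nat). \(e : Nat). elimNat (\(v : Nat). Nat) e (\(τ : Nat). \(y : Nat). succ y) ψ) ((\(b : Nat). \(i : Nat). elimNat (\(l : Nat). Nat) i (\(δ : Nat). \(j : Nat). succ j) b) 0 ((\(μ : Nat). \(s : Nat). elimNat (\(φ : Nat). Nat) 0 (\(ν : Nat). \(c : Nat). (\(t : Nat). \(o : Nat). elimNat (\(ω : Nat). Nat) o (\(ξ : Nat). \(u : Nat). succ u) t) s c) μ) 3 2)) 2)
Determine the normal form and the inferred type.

resulting normal form:
  8
type:
  Nat


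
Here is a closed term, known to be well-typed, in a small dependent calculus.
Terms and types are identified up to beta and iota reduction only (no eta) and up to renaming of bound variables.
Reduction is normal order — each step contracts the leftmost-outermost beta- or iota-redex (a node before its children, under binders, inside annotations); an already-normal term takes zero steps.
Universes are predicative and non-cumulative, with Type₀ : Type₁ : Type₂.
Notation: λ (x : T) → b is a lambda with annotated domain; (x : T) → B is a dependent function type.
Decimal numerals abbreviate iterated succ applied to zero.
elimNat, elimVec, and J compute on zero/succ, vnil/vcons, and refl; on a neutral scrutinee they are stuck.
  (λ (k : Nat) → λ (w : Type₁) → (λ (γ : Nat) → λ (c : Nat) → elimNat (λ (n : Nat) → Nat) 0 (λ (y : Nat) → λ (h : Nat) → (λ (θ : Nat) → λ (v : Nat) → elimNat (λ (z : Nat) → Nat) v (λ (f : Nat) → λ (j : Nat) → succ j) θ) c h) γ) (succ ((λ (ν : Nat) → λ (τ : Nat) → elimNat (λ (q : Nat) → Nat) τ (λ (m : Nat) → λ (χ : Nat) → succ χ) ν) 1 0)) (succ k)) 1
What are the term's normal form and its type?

normal form:
  λ (k : Type₁) → 4
the term's type:
  (k : Type₁) → Nat
observation: the first redex contracted is a beta-redex; the normal form is reached in 34 normal-order steps.


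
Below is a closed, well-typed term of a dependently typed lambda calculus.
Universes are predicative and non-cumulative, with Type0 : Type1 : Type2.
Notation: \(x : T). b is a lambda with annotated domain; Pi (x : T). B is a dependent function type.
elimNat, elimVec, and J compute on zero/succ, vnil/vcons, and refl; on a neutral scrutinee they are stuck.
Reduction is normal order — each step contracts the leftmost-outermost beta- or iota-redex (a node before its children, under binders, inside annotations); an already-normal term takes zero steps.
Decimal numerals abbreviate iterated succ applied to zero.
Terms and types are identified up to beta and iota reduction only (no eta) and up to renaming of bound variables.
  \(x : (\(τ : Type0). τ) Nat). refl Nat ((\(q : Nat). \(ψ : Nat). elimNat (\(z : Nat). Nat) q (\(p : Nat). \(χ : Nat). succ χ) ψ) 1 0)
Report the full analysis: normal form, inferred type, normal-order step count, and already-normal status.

resulting normal form:
  \(x : Nat). refl Nat 1
type:
  Pi (x : Nat). Eq Nat 1 1
reduction steps (normal order): 4
started in normal form: no
first contracted redex: a beta-redex


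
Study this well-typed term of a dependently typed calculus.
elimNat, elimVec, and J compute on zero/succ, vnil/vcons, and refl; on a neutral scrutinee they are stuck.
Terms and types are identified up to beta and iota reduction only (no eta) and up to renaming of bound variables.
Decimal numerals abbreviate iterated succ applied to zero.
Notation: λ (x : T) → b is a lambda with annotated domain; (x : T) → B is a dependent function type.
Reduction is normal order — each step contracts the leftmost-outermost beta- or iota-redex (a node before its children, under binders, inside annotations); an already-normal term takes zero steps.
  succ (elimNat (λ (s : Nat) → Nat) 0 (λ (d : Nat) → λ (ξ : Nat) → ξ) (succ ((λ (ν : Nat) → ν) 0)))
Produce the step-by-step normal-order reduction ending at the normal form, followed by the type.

normal-order reduction sequence:
  succ (elimNat (λ (s : Nat) → Nat) 0 (λ (d : Nat) → λ (ξ : Nat) → ξ) (succ ((λ (ν : Nat) → ν) 0)))
  ~> succ ((λ (s : Nat) → λ (d : Nat) → d) ((λ (ξ : Nat) → ξ) 0) (elimNat (λ (ν : Nat) → Nat) 0 (λ (θ : Nat) → λ (α : Nat) → α) ((λ (μ : Nat) → μ) 0)))
  ~> succ ((λ (s : Nat) → s) (elimNat (λ (d : Nat) → Nat) 0 (λ (ξ : Nat) → λ (ν : Nat) → ν) ((λ (θ : Nat) → θ) 0)))
  ~> succ (elimNat (λ (s : Nat) → Nat) 0 (λ (d : Nat) → λ (ξ : Nat) → ξ) ((λ (ν : Nat) → ν) 0))
  ~> succ (elimNat (λ (s : Nat) → Nat) 0 (λ (d : Nat) → λ (ξ : Nat) → ξ) 0)
  ~> 1
type:
  Nat


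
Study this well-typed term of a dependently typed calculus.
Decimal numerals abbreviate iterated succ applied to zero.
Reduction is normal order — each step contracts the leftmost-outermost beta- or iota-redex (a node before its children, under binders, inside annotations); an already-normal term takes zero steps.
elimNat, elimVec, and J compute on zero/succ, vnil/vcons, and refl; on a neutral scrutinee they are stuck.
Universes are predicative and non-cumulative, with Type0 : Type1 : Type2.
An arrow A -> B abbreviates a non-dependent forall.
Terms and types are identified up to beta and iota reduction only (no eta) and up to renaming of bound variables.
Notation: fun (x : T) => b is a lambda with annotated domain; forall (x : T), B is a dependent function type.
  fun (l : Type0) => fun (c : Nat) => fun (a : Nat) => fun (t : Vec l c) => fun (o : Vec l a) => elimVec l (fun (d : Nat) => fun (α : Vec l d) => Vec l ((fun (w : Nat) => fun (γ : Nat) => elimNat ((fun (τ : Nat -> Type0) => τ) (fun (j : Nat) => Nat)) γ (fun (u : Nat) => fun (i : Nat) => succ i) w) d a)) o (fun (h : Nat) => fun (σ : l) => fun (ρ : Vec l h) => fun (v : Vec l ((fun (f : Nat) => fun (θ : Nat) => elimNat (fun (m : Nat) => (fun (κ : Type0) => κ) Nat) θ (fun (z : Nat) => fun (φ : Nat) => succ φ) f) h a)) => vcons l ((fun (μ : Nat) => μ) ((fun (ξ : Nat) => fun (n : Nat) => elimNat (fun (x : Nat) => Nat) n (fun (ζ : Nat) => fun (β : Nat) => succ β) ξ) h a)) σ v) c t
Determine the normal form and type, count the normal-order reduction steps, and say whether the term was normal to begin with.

normal form:
  fun (l : Type0) => fun (c : Nat) => fun (a : Nat) => fun (t : Vec l c) => fun (o : Vec l a) => elimVec l (fun (d : Nat) => fun (α : Vec l d) => Vec l (elimNat (fun (w : Nat) => Nat) a (fun (γ : Nat) => fun (τ : Nat) => succ τ) d)) o (fun (j : Nat) => fun (u : l) => fun (i : Vec l j) => fun (h : Vec l (elimNat (fun (σ : Nat) => Nat) a (fun (ρ : Nat) => fun (v : Nat) => succ v) j)) => vcons l (elimNat (fun (f : Nat) => Nat) a (fun (θ : Nat) => fun (m : Nat) => succ m) j) u h) c t
type:
  forall (l : Type0), forall (c : Nat), forall (a : Nat), Vec l c -> Vec l a -> Vec l (elimNat (fun (t : Nat) => Nat) a (fun (o : Nat) => fun (d : Nat) => succ d) c)
steps to reach normal form (normal order): 9
already normal: no
first redex: a beta-redex


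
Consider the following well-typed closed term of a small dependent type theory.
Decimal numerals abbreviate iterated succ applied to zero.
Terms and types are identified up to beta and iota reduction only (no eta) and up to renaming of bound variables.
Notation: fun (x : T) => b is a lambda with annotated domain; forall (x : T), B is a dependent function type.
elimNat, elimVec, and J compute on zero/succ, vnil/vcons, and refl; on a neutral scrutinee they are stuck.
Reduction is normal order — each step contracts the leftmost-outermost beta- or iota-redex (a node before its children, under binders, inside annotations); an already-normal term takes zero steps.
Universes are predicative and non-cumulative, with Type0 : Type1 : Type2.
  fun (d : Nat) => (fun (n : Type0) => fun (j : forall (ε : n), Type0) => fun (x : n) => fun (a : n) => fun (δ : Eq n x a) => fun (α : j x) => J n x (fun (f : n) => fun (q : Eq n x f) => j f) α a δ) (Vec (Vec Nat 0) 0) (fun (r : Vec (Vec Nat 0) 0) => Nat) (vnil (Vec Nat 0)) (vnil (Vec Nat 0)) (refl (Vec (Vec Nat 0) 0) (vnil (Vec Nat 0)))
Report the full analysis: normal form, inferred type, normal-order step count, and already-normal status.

normal form:
  fun (d : Nat) => fun (n : Nat) => n
inferred type:
  forall (d : Nat), forall (n : Nat), Nat
normal-order step count: 7
already normal: no
first contracted redex: a beta-redex


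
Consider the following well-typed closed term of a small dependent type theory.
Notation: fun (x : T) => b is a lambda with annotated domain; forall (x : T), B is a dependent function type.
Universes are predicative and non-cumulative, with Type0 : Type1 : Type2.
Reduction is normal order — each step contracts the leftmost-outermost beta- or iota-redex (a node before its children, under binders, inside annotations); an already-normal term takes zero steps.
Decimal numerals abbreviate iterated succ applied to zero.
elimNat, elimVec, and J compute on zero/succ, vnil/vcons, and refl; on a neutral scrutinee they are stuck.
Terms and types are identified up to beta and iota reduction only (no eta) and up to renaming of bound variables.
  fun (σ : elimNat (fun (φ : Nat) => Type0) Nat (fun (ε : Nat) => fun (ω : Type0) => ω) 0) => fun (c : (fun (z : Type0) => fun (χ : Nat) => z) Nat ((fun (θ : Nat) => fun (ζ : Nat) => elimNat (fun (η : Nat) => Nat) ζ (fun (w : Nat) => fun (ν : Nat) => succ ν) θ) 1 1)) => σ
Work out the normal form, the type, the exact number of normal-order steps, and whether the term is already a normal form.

normal form:
  fun (σ : Nat) => fun (φ : Nat) => σ
the term's type:
  forall (σ : Nat), forall (φ : Nat), Nat
normal-order step count: 3
started in normal form: no
first contracted redex: an elimNat iota-redex


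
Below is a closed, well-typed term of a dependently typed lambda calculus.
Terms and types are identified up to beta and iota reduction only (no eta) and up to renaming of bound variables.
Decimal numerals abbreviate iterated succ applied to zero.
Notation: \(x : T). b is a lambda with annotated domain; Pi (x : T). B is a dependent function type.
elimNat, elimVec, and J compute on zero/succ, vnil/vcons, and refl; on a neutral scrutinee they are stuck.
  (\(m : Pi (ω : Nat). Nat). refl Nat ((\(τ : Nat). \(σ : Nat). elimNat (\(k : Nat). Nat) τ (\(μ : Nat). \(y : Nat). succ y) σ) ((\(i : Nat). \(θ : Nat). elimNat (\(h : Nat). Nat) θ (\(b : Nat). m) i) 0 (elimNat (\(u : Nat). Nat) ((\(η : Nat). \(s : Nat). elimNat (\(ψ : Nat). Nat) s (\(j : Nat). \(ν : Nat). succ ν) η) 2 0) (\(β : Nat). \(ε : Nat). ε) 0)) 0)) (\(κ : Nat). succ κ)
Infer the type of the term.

the term's type:
  Eq Nat 2 2


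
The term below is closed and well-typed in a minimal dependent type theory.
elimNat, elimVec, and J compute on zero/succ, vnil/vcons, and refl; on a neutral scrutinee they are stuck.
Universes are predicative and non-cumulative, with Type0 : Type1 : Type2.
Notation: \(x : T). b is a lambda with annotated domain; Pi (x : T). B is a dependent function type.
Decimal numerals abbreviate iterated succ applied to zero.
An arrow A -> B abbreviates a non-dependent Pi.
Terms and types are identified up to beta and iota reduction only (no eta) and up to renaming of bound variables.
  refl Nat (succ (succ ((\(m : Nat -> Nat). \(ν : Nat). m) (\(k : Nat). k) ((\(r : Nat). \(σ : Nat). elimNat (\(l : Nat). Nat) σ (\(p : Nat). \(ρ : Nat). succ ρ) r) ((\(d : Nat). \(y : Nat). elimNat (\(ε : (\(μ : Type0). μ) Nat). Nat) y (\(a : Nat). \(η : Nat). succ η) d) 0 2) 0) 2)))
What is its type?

the term's type:
  Eq Nat 4 4


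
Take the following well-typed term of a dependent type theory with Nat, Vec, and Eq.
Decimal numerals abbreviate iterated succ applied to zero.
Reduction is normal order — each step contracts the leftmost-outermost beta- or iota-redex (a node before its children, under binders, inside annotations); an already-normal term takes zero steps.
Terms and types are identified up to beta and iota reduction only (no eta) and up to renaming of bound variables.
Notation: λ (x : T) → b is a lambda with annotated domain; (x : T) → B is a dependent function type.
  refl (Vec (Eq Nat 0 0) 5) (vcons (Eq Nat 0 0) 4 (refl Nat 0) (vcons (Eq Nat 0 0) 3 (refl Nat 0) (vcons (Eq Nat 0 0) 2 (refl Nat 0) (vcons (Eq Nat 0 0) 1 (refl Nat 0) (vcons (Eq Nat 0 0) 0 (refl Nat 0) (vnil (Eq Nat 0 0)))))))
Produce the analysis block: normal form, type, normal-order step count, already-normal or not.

normal form:
  refl (Vec (Eq Nat 0 0) 5) (vcons (Eq Nat 0 0) 4 (refl Nat 0) (vcons (Eq Nat 0 0) 3 (refl Nat 0) (vcons (Eq Nat 0 0) 2 (refl Nat 0) (vcons (Eq Nat 0 0) 1 (refl Nat 0) (vcons (Eq Nat 0 0) 0 (refl Nat 0) (vnil (Eq Nat 0 0)))))))
type:
  Eq (Vec (Eq Nat 0 0) 5) (vcons (Eq Nat 0 0) 4 (refl Nat 0) (vcons (Eq Nat 0 0) 3 (refl Nat 0) (vcons (Eq Nat 0 0) 2 (refl Nat 0) (vcons (Eq Nat 0 0) 1 (refl Nat 0) (vcons (Eq Nat 0 0) 0 (refl Nat 0) (vnil (Eq Nat 0 0))))))) (vcons (Eq Nat 0 0) 4 (refl Nat 0) (vcons (Eq Nat 0 0) 3 (refl Nat 0) (vcons (Eq Nat 0 0) 2 (refl Nat 0) (vcons (Eq Nat 0 0) 1 (refl Nat 0) (vcons (Eq Nat 0 0) 0 (refl Nat 0) (vnil (Eq Nat 0 0)))))))
normal-order step count: 0
already normal: yes


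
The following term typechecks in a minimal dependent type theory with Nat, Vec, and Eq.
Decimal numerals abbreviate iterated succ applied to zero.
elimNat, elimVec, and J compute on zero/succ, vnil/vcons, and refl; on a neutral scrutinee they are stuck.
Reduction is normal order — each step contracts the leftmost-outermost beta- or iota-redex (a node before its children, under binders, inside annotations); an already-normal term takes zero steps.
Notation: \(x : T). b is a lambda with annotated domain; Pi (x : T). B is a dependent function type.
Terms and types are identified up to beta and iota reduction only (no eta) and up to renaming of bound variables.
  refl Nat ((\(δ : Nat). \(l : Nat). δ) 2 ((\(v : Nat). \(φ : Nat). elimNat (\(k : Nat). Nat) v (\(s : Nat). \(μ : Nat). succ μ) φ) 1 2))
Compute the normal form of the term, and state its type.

reduced normal form:
  refl Nat 2
the term's type:
  Eq Nat 2 2
observation: normalization takes exactly 2 steps under the normal-order strategy.


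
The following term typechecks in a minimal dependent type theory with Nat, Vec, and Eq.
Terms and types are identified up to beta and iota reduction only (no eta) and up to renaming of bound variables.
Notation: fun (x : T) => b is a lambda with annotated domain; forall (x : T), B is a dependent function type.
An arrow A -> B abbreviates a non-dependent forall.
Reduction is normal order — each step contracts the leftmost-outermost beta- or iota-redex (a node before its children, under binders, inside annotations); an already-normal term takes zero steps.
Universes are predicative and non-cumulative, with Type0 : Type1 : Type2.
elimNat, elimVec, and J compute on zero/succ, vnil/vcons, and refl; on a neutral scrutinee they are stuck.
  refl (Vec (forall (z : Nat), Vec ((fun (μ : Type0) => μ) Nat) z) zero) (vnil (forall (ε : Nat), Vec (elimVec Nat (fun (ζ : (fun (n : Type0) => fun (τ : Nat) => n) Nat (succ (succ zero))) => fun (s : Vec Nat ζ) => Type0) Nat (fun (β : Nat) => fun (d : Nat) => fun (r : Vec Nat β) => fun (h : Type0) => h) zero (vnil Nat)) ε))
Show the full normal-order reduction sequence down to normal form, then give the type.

normal-order reduction:
  refl (Vec (forall (z : Nat), Vec ((fun (μ : Type0) => μ) Nat) z) zero) (vnil (forall (ε : Nat), Vec (elimVec Nat (fun (ζ : (fun (n : Type0) => fun (τ : Nat) => n) Nat (succ (succ zero))) => fun (s : Vec Nat ζ) => Type0) Nat (fun (β : Nat) => fun (d : Nat) => fun (r : Vec Nat β) => fun (h : Type0) => h) zero (vnil Nat)) ε))
  ~> refl (Vec (forall (z : Nat), Vec Nat z) zero) (vnil (forall (μ : Nat), Vec (elimVec Nat (fun (ε : (fun (ζ : Type0) => fun (n : Nat) => ζ) Nat (succ (succ zero))) => fun (τ : Vec Nat ε) => Type0) Nat (fun (s : Nat) => fun (β : Nat) => fun (d : Vec Nat s) => fun (r : Type0) => r) zero (vnil Nat)) μ))
  ~> refl (Vec (forall (z : Nat), Vec Nat z) zero) (vnil (forall (μ : Nat), Vec Nat μ))
the term's type:
  Eq (Vec (forall (z : Nat), Vec Nat z) zero) (vnil (forall (μ : Nat), Vec Nat μ)) (vnil (forall (ε : Nat), Vec Nat ε))
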